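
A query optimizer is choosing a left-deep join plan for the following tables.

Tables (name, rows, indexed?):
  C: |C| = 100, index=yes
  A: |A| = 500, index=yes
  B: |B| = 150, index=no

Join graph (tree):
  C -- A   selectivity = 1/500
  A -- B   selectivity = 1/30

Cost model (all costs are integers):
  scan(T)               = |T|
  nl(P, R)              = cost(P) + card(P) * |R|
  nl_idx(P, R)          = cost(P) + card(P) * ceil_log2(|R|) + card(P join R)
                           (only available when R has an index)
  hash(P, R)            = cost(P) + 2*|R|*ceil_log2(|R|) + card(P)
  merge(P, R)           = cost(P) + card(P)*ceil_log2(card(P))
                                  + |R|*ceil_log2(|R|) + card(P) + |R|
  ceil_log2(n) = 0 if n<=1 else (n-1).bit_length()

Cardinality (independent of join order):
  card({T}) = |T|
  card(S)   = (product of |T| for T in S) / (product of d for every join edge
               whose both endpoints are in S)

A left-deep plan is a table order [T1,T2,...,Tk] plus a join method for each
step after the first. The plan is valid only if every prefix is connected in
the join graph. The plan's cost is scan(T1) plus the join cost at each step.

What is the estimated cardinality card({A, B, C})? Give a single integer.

500

Tables in S: A(500), B(150), C(100)
Edges inside S: C-A(d=500), A-B(d=30)
numerator = 500 * 150 * 100 = 7500000
denominator = 500 * 30 = 15000
card(S) = 7500000 / 15000 = 500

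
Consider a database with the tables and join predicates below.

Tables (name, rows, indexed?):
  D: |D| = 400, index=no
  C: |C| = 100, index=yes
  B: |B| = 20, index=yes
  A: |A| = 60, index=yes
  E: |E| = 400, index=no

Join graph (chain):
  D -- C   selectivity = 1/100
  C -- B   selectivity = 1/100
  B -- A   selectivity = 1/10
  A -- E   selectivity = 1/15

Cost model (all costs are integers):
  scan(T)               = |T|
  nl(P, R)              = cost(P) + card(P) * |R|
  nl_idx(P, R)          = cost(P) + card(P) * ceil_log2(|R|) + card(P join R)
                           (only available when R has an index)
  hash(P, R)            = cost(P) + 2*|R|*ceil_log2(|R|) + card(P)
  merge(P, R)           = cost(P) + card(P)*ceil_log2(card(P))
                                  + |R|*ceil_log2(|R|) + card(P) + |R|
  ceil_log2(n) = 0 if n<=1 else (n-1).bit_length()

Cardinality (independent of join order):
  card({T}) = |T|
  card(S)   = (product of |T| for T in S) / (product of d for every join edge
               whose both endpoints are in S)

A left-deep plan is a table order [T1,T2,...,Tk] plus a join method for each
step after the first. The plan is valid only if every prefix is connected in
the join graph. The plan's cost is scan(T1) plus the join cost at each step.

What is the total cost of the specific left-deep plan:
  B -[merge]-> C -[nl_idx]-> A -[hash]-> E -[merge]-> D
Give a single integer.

54100

step 1: scan B: cost=20, card=20
step 2: join C via merge
    card(P join C) = 20*100/(100) = 20
    cost = 20 + 20*5 + 100*7 + 20 + 100 = 940
step 3: join A via nl_idx
    card(P join A) = 20*60/(10) = 120
    cost = 940 + 20*6 + 120 = 1180
step 4: join E via hash
    card(P join E) = 120*400/(15) = 3200
    cost = 1180 + 2*400*9 + 120 = 8500
step 5: join D via merge
    card(P join D) = 3200*400/(100) = 12800
    cost = 8500 + 3200*12 + 400*9 + 3200 + 400 = 54100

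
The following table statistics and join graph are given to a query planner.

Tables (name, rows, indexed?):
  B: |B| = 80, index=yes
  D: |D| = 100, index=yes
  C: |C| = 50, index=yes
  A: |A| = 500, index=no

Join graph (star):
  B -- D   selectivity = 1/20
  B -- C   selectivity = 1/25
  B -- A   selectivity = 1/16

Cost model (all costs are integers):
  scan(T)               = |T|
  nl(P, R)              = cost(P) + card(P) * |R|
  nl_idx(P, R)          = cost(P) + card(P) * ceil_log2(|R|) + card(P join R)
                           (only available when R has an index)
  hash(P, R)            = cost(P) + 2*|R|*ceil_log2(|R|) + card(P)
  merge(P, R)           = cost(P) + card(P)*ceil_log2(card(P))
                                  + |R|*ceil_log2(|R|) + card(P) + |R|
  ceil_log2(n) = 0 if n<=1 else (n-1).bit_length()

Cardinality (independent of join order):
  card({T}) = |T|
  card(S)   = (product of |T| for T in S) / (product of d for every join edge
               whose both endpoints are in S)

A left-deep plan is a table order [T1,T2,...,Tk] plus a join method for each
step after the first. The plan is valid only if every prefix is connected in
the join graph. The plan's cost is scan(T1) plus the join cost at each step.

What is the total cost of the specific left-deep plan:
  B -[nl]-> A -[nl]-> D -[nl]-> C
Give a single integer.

915080

step 1: scan B: cost=80, card=80
step 2: join A via nl
    card(P join A) = 80*500/(16) = 2500
    cost = 80 + 80*500 = 40080
step 3: join D via nl
    card(P join D) = 2500*100/(20) = 12500
    cost = 40080 + 2500*100 = 290080
step 4: join C via nl
    card(P join C) = 12500*50/(25) = 25000
    cost = 290080 + 12500*50 = 915080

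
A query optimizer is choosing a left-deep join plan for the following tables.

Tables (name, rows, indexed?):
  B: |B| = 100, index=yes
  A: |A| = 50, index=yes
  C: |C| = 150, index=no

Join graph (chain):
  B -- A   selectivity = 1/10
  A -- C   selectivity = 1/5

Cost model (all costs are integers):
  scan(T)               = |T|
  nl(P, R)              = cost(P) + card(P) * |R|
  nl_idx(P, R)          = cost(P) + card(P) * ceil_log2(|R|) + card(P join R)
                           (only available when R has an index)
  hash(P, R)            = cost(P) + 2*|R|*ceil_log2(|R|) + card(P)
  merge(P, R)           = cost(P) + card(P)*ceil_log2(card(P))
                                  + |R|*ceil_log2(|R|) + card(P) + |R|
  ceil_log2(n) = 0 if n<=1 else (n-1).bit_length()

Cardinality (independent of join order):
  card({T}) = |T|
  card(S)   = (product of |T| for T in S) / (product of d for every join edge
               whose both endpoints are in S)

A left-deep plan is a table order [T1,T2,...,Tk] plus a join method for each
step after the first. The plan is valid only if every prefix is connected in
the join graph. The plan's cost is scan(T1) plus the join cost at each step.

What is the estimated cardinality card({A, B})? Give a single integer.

500

Tables in S: A(50), B(100)
Edges inside S: B-A(d=10)
numerator = 50 * 100 = 5000
denominator = 10 = 10
card(S) = 5000 / 10 = 500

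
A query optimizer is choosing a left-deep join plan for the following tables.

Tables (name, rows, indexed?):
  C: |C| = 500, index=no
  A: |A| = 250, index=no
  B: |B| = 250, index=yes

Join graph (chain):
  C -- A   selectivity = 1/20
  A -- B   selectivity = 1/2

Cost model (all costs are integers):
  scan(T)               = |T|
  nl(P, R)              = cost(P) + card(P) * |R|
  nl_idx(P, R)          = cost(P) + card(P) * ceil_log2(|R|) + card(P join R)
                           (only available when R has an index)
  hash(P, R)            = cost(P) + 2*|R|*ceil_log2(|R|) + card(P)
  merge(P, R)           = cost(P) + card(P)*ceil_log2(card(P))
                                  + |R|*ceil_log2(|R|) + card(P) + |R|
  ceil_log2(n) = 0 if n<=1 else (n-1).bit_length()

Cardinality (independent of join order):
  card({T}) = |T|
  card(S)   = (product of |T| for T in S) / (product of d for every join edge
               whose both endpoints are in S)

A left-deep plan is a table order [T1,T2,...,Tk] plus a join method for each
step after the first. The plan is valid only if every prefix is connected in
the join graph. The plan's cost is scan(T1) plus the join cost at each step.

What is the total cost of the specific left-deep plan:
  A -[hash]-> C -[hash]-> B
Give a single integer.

step 1: scan A: cost=250, card=250
step 2: join C via hash
    card(P join C) = 250*500/(20) = 6250
    cost = 250 + 2*500*9 + 250 = 9500
step 3: join B via hash
    card(P join B) = 6250*250/(2) = 781250
    cost = 9500 + 2*250*8 + 6250 = 19750

19750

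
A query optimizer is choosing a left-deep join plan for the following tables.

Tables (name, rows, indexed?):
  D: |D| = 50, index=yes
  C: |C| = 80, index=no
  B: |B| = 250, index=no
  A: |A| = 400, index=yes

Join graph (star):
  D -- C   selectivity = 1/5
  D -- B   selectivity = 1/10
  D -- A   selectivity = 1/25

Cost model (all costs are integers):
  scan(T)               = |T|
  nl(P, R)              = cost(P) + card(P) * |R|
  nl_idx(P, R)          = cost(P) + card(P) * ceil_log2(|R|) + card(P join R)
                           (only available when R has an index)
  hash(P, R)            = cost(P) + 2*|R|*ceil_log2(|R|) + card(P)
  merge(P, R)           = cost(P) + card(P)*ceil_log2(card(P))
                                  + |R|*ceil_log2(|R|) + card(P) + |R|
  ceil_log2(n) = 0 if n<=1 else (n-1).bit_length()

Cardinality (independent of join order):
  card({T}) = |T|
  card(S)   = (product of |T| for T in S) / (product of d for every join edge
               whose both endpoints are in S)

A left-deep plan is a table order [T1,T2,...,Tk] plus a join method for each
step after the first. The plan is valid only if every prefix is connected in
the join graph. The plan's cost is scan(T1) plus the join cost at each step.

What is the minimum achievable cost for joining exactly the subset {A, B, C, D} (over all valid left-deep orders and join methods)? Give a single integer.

20020

Selinger DP over subsets of {A,B,C,D}:
  {D}: scan cost=50, card=50
  {C}: scan cost=80, card=80
  {B}: scan cost=250, card=250
  {A}: scan cost=400, card=400
  {CD}: card=800; try (D,hash)→760, (C,merge)→1040, (D,merge)→1070, (C,hash)→1220, (D,nl_idx)→1360, (C,nl)→4050 …(+1); best=760 via (D,hash)
  {BD}: card=1250; try (D,hash)→1100, (B,merge)→2650, (D,merge)→2850, (D,nl_idx)→3000, (B,hash)→4100, (B,nl)→12550 …(+1); best=1100 via (D,hash)
  {AD}: card=800; try (A,nl_idx)→1300, (D,hash)→1400, (D,nl_idx)→3600, (A,merge)→4400, (D,merge)→4750, (A,hash)→7300 …(+2); best=1300 via (A,nl_idx)
  {BCD}: card=20000; try (C,hash)→3470, (B,hash)→5560, (B,merge)→11810, (C,merge)→16740, (C,nl)→101100, (B,nl)→200760; best=3470 via (C,hash)
  {ACD}: card=12800; try (C,hash)→3220, (A,hash)→8760, (C,merge)→10740, (A,merge)→13560, (A,nl_idx)→20760, (C,nl)→65300 …(+1); best=3220 via (C,hash)
  {ABD}: card=20000; try (B,hash)→6100, (A,hash)→9550, (B,merge)→12350, (A,merge)→20100, (A,nl_idx)→32350, (B,nl)→201300 …(+1); best=6100 via (B,hash)
  {ABCD}: card=320000; try (B,hash)→20020, (C,hash)→27220, (A,hash)→30670, (B,merge)→197470, (C,merge)→326740, (A,merge)→327470 …(+4); best=20020 via (B,hash)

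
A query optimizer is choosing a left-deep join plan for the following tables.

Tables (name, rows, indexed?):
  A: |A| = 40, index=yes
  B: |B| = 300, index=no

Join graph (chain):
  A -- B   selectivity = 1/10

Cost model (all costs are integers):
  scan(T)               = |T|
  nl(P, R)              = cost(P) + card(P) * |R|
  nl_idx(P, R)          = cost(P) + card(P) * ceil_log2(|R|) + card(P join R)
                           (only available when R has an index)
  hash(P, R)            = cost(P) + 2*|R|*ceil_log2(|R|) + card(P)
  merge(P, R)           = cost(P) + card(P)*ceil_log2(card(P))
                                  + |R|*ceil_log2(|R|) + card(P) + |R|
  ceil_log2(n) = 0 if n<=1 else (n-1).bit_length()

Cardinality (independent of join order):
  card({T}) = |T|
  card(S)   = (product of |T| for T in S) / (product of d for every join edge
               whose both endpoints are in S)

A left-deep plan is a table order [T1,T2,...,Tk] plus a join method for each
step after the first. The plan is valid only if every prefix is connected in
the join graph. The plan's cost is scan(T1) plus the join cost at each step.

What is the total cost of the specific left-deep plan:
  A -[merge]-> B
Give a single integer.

3320

step 1: scan A: cost=40, card=40
step 2: join B via merge
    card(P join B) = 40*300/(10) = 1200
    cost = 40 + 40*6 + 300*9 + 40 + 300 = 3320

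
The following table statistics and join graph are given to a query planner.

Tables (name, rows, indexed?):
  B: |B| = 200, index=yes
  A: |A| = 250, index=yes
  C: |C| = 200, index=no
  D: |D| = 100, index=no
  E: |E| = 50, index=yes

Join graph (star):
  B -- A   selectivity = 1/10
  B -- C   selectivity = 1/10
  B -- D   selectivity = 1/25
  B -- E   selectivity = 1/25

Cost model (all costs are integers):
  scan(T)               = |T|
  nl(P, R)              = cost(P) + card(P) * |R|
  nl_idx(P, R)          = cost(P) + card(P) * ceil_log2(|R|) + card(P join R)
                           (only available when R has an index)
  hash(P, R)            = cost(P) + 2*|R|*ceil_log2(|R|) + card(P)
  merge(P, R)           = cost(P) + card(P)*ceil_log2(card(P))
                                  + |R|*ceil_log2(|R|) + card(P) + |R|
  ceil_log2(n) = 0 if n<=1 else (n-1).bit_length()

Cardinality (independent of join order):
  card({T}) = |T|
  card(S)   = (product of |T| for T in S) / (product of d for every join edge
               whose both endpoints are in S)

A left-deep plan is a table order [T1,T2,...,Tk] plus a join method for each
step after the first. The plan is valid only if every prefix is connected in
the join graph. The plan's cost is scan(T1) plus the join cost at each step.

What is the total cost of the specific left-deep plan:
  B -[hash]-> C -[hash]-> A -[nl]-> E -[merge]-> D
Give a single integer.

step 1: scan B: cost=200, card=200
step 2: join C via hash
    card(P join C) = 200*200/(10) = 4000
    cost = 200 + 2*200*8 + 200 = 3600
step 3: join A via hash
    card(P join A) = 4000*250/(10) = 100000
    cost = 3600 + 2*250*8 + 4000 = 11600
step 4: join E via nl
    card(P join E) = 100000*50/(25) = 200000
    cost = 11600 + 100000*50 = 5011600
step 5: join D via merge
    card(P join D) = 200000*100/(25) = 800000
    cost = 5011600 + 200000*18 + 100*7 + 200000 + 100 = 8812400

8812400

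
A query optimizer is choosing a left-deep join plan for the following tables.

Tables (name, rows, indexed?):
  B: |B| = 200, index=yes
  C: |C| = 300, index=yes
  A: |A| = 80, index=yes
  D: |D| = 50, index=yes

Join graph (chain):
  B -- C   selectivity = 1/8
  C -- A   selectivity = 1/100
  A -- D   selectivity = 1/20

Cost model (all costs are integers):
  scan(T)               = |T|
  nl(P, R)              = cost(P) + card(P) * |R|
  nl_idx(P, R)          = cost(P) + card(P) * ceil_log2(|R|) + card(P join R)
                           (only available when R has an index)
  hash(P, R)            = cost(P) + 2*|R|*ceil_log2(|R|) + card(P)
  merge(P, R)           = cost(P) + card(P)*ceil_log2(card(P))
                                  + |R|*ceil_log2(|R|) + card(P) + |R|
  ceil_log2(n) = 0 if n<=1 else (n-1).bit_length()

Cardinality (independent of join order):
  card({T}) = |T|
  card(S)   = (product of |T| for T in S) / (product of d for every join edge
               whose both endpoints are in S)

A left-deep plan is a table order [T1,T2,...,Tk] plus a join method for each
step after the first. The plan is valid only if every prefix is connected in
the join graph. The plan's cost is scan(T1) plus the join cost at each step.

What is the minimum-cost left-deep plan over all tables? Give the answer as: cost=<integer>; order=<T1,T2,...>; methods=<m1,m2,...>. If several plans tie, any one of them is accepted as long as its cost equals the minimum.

cost=5680; order=A,C,D,B; methods=nl_idx,hash,hash

Selinger DP (subsets sized 1..n):
  {B}: scan cost=200, card=200
  {C}: scan cost=300, card=300
  {A}: scan cost=80, card=80
  {D}: scan cost=50, card=50
  {BC}: card=7500; try (B,hash)→3800, (C,merge)→5000, (B,merge)→5100, (C,hash)→5800, (C,nl_idx)→9500, (B,nl_idx)→10200 …(+2); best=3800 via (B,hash)
  {AC}: card=240; try (C,nl_idx)→1040, (A,hash)→1720, (A,nl_idx)→2640, (C,merge)→3720, (A,merge)→3940, (C,hash)→5560 …(+2); best=1040 via (C,nl_idx)
  {AD}: card=200; try (A,nl_idx)→600, (D,hash)→760, (D,nl_idx)→760, (A,merge)→1040, (D,merge)→1070, (A,hash)→1220 …(+2); best=600 via (A,nl_idx)
  {ABC}: card=6000; try (B,hash)→4480, (B,merge)→5000, (B,nl_idx)→8960, (A,hash)→12420, (B,nl)→49040, (A,nl_idx)→62300 …(+2); best=4480 via (B,hash)
  {ACD}: card=600; try (D,hash)→1880, (C,nl_idx)→3000, (D,nl_idx)→3080, (D,merge)→3550, (C,merge)→5400, (C,hash)→6200 …(+2); best=1880 via (D,hash)
  {ABCD}: card=15000; try (B,hash)→5680, (B,merge)→10280, (D,hash)→11080, (B,nl_idx)→21680, (D,nl_idx)→55480, (D,merge)→88830 …(+2); best=5680 via (B,hash)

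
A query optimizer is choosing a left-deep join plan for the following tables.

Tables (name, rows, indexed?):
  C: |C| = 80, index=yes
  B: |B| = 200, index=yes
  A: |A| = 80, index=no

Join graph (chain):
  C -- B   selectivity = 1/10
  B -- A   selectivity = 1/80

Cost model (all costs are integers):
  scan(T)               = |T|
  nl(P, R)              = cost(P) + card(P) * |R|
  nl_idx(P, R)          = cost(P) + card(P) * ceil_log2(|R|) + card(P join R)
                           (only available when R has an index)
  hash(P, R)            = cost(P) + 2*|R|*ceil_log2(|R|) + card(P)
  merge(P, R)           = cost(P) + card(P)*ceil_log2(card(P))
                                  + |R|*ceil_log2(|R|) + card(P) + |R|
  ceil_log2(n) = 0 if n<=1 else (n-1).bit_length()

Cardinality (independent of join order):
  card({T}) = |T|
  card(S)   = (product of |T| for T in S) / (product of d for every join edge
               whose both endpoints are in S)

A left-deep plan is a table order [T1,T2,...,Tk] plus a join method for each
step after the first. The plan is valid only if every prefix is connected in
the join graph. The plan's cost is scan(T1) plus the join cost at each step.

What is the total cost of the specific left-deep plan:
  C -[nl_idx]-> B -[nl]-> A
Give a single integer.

step 1: scan C: cost=80, card=80
step 2: join B via nl_idx
    card(P join B) = 80*200/(10) = 1600
    cost = 80 + 80*8 + 1600 = 2320
step 3: join A via nl
    card(P join A) = 1600*80/(80) = 1600
    cost = 2320 + 1600*80 = 130320

130320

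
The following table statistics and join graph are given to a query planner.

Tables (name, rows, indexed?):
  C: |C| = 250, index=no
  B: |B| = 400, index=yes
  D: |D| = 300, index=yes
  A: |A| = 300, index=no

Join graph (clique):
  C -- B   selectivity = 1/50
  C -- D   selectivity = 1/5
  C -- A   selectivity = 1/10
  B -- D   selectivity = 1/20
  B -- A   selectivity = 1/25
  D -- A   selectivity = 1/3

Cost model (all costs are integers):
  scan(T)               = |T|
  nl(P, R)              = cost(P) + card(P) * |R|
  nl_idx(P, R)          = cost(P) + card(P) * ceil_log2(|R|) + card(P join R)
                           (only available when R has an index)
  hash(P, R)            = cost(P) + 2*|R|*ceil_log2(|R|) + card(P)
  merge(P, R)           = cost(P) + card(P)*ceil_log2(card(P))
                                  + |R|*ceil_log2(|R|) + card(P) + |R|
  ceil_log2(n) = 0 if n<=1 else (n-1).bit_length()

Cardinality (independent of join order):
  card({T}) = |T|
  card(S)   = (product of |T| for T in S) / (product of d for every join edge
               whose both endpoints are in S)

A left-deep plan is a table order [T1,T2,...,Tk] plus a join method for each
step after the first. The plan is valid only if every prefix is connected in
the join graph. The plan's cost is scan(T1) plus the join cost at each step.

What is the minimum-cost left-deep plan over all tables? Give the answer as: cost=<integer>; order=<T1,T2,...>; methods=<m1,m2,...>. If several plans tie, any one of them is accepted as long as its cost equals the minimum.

cost=19700; order=C,B,A,D; methods=nl_idx,hash,hash

Selinger DP (subsets sized 1..n):
  {C}: scan cost=250, card=250
  {B}: scan cost=400, card=400
  {D}: scan cost=300, card=300
  {A}: scan cost=300, card=300
  {BC}: card=2000; try (B,nl_idx)→4500, (C,hash)→4800, (B,merge)→6500, (C,merge)→6650, (B,hash)→7700, (B,nl)→100250 …(+1); best=4500 via (B,nl_idx)
  {CD}: card=15000; try (C,hash)→4600, (D,merge)→5500, (C,merge)→5550, (D,hash)→5900, (D,nl_idx)→17500, (D,nl)→75250 …(+1); best=4600 via (C,hash)
  {AC}: card=7500; try (C,hash)→4600, (A,merge)→5500, (C,merge)→5550, (A,hash)→5900, (A,nl)→75250, (C,nl)→75300; best=4600 via (C,hash)
  {BD}: card=6000; try (D,hash)→6200, (B,merge)→7300, (D,merge)→7400, (B,hash)→7800, (B,nl_idx)→9000, (D,nl_idx)→10000 …(+2); best=6200 via (D,hash)
  {AB}: card=4800; try (A,hash)→6200, (B,merge)→7300, (A,merge)→7400, (B,hash)→7800, (B,nl_idx)→7800, (B,nl)→120300 …(+1); best=6200 via (A,hash)
  {AD}: card=30000; try (D,hash)→6000, (A,hash)→6000, (D,merge)→6300, (A,merge)→6300, (D,nl_idx)→33000, (D,nl)→90300 …(+1); best=6000 via (D,hash)
  {BCD}: card=6000; try (D,hash)→11900, (C,hash)→16200, (B,hash)→26800, (D,nl_idx)→28500, (D,merge)→31500, (C,merge)→92450 …(+5); best=11900 via (D,hash)
  {ABC}: card=2400; try (A,hash)→11900, (C,hash)→15000, (B,hash)→19300, (A,merge)→31500, (B,nl_idx)→74500, (C,merge)→75650 …(+4); best=11900 via (A,hash)
  {ACD}: card=150000; try (D,hash)→17500, (A,hash)→25000, (C,hash)→40000, (D,merge)→112600, (D,nl_idx)→222100, (A,merge)→232600 …(+4); best=17500 via (D,hash)
  {ABD}: card=24000; try (D,hash)→16400, (A,hash)→17600, (B,hash)→43200, (D,nl_idx)→73400, (D,merge)→76400, (A,merge)→93200 …(+5); best=16400 via (D,hash)
  {ABCD}: card=2400; try (D,hash)→19700, (A,hash)→23300, (D,nl_idx)→35900, (C,hash)→44400, (D,merge)→46100, (A,merge)→98900 …(+8); best=19700 via (D,hash)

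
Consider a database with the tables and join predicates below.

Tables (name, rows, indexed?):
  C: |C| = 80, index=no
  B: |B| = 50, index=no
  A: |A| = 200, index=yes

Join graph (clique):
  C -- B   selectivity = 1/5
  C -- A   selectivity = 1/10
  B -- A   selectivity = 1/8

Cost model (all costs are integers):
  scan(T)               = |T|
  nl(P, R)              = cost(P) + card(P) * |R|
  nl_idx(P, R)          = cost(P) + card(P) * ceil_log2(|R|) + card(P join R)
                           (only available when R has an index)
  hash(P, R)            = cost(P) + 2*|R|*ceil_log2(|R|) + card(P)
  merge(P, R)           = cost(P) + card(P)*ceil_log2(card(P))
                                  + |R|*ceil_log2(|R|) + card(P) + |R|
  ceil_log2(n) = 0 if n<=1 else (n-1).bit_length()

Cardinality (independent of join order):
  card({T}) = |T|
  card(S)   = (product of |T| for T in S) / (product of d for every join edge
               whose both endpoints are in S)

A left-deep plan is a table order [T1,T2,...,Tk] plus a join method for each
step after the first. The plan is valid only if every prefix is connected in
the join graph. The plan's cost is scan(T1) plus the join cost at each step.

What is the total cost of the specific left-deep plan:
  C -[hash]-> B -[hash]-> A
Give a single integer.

step 1: scan C: cost=80, card=80
step 2: join B via hash
    card(P join B) = 80*50/(5) = 800
    cost = 80 + 2*50*6 + 80 = 760
step 3: join A via hash
    card(P join A) = 800*200/(10*8) = 2000
    cost = 760 + 2*200*8 + 800 = 4760

4760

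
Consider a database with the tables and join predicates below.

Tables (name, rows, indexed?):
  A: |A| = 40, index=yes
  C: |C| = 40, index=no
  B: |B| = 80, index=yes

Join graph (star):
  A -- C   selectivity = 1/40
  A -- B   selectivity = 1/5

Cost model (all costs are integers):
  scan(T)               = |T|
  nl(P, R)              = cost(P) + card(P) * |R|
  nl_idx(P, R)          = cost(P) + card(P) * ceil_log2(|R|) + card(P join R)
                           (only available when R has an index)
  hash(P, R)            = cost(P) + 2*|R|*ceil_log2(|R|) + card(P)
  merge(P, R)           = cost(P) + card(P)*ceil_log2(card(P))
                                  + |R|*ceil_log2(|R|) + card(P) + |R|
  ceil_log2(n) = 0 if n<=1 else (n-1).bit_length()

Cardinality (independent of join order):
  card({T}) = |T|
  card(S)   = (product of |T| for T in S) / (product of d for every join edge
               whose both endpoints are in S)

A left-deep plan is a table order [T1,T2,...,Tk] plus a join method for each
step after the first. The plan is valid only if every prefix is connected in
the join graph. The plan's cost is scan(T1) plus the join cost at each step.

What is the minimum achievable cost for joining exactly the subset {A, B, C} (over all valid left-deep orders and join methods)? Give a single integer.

1240

Selinger DP over subsets of {A,B,C}:
  {A}: scan cost=40, card=40
  {C}: scan cost=40, card=40
  {B}: scan cost=80, card=80
  {AC}: card=40; try (A,nl_idx)→320, (C,hash)→560, (A,hash)→560, (C,merge)→600, (A,merge)→600, (C,nl)→1640 …(+1); best=320 via (A,nl_idx)
  {AB}: card=640; try (A,hash)→640, (B,merge)→960, (B,nl_idx)→960, (A,merge)→1000, (B,hash)→1200, (A,nl_idx)→1200 …(+2); best=640 via (A,hash)
  {ABC}: card=640; try (B,merge)→1240, (B,nl_idx)→1240, (B,hash)→1480, (C,hash)→1760, (B,nl)→3520, (C,merge)→7960 …(+1); best=1240 via (B,merge)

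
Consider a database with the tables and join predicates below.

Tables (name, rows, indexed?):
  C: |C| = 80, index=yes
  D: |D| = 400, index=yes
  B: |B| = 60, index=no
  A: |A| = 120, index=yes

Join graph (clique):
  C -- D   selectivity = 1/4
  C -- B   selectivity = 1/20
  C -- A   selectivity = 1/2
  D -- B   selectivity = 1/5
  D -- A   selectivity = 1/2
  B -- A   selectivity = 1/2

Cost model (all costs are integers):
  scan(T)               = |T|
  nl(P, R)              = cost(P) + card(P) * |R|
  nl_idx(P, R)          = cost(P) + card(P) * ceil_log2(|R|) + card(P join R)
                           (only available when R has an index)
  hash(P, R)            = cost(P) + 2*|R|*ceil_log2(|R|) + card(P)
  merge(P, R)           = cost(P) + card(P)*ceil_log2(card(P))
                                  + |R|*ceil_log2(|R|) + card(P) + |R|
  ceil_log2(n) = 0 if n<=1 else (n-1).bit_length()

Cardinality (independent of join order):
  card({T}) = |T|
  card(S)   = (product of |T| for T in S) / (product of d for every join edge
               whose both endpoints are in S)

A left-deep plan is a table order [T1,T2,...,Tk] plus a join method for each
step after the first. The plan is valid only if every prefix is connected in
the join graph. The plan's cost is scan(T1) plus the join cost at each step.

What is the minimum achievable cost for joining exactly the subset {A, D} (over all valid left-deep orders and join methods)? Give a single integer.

2480

Selinger DP over subsets of {A,D}:
  {D}: scan cost=400, card=400
  {A}: scan cost=120, card=120
  {AD}: card=24000; try (A,hash)→2480, (D,merge)→5080, (A,merge)→5360, (D,hash)→7440, (D,nl_idx)→25200, (A,nl_idx)→27200 …(+2); best=2480 via (A,hash)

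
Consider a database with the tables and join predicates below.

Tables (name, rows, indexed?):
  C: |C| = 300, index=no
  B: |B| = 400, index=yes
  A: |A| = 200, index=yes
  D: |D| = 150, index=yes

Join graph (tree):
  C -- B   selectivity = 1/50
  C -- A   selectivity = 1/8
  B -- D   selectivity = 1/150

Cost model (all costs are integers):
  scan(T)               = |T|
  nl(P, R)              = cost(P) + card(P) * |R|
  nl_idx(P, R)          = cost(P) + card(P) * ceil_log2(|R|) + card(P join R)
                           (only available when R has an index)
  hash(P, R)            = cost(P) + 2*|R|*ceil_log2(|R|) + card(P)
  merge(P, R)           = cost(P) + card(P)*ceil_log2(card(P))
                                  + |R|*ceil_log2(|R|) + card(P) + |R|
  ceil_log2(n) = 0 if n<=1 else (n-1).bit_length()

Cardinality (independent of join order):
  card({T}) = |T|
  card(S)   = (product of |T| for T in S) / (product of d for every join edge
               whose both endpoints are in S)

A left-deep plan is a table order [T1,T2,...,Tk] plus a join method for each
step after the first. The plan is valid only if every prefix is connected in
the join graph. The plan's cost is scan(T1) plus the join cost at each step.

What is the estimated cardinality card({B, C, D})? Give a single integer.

2400

Tables in S: B(400), C(300), D(150)
Edges inside S: C-B(d=50), B-D(d=150)
numerator = 400 * 300 * 150 = 18000000
denominator = 50 * 150 = 7500
card(S) = 18000000 / 7500 = 2400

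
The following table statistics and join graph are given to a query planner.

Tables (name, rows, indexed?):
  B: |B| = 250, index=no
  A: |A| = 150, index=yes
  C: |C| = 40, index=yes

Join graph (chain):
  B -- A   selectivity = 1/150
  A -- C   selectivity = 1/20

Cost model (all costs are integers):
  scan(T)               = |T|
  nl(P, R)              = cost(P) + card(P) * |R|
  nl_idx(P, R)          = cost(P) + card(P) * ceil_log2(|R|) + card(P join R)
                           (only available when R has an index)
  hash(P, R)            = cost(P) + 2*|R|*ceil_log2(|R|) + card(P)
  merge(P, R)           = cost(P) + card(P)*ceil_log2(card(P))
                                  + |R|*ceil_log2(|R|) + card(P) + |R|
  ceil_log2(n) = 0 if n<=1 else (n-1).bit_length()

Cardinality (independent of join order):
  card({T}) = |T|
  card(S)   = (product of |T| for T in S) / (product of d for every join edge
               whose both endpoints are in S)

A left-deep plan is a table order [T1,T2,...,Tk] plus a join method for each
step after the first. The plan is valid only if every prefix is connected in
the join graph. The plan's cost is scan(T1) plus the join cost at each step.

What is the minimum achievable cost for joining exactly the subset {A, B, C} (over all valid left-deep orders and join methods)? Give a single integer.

Selinger DP over subsets of {A,B,C}:
  {B}: scan cost=250, card=250
  {A}: scan cost=150, card=150
  {C}: scan cost=40, card=40
  {AB}: card=250; try (A,nl_idx)→2500, (A,hash)→2900, (B,merge)→3750, (A,merge)→3850, (B,hash)→4300, (B,nl)→37650 …(+1); best=2500 via (A,nl_idx)
  {AC}: card=300; try (A,nl_idx)→660, (C,hash)→780, (C,nl_idx)→1350, (A,merge)→1670, (C,merge)→1780, (A,hash)→2480 …(+2); best=660 via (A,nl_idx)
  {ABC}: card=500; try (C,hash)→3230, (C,nl_idx)→4500, (B,hash)→4960, (C,merge)→5030, (B,merge)→5910, (C,nl)→12500 …(+1); best=3230 via (C,hash)

3230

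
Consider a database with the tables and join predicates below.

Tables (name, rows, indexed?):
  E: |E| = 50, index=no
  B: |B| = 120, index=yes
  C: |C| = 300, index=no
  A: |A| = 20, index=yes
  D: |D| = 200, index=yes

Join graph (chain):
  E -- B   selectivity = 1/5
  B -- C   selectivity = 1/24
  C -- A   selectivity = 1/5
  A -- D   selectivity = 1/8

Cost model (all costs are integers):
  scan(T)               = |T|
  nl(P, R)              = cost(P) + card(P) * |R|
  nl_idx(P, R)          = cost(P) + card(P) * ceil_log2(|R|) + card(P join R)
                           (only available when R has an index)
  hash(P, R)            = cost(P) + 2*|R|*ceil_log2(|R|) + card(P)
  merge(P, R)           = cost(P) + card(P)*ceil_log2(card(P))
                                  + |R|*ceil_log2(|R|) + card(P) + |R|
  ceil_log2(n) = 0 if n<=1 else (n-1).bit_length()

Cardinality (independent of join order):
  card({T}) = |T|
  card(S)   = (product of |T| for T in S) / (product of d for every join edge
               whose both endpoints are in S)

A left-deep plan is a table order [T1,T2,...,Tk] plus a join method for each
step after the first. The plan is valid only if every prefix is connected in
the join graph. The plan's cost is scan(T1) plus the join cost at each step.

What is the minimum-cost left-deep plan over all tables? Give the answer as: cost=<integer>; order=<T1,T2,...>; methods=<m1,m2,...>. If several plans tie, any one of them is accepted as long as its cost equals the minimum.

Selinger DP (subsets sized 1..n):
  {E}: scan cost=50, card=50
  {B}: scan cost=120, card=120
  {C}: scan cost=300, card=300
  {A}: scan cost=20, card=20
  {D}: scan cost=200, card=200
  {BE}: card=1200; try (E,hash)→840, (B,merge)→1360, (E,merge)→1430, (B,nl_idx)→1600, (B,hash)→1780, (B,nl)→6050 …(+1); best=840 via (E,hash)
  {BC}: card=1500; try (B,hash)→2280, (B,nl_idx)→3900, (C,merge)→4080, (B,merge)→4260, (C,hash)→5640, (C,nl)→36120 …(+1); best=2280 via (B,hash)
  {AC}: card=1200; try (A,hash)→800, (A,nl_idx)→3000, (C,merge)→3140, (A,merge)→3420, (C,hash)→5440, (C,nl)→6020 …(+1); best=800 via (A,hash)
  {AD}: card=500; try (A,hash)→600, (D,nl_idx)→680, (A,nl_idx)→1700, (D,merge)→1940, (A,merge)→2120, (D,hash)→3240 …(+2); best=600 via (A,hash)
  {BCE}: card=15000; try (E,hash)→4380, (C,hash)→7440, (C,merge)→18240, (E,merge)→20630, (E,nl)→77280, (C,nl)→360840; best=4380 via (E,hash)
  {ABC}: card=6000; try (B,hash)→3680, (A,hash)→3980, (B,nl_idx)→15200, (A,nl_idx)→15780, (B,merge)→16160, (A,merge)→20400 …(+2); best=3680 via (B,hash)
  {ACD}: card=30000; try (D,hash)→5200, (C,hash)→6500, (C,merge)→8600, (D,merge)→17000, (D,nl_idx)→40400, (C,nl)→150600 …(+1); best=5200 via (D,hash)
  {ABCE}: card=60000; try (E,hash)→10280, (A,hash)→19580, (E,merge)→88030, (A,nl_idx)→139380, (A,merge)→229500, (E,nl)→303680 …(+1); best=10280 via (E,hash)
  {ABCD}: card=150000; try (D,hash)→12880, (B,hash)→36880, (D,merge)→89480, (D,nl_idx)→201680, (B,nl_idx)→365200, (B,merge)→486160 …(+2); best=12880 via (D,hash)
  {ABCDE}: card=1500000; try (D,hash)→73480, (E,hash)→163480, (D,merge)→1032080, (D,nl_idx)→1990280, (E,merge)→2863230, (E,nl)→7512880 …(+1); best=73480 via (D,hash)

cost=73480; order=C,A,B,E,D; methods=hash,hash,hash,hash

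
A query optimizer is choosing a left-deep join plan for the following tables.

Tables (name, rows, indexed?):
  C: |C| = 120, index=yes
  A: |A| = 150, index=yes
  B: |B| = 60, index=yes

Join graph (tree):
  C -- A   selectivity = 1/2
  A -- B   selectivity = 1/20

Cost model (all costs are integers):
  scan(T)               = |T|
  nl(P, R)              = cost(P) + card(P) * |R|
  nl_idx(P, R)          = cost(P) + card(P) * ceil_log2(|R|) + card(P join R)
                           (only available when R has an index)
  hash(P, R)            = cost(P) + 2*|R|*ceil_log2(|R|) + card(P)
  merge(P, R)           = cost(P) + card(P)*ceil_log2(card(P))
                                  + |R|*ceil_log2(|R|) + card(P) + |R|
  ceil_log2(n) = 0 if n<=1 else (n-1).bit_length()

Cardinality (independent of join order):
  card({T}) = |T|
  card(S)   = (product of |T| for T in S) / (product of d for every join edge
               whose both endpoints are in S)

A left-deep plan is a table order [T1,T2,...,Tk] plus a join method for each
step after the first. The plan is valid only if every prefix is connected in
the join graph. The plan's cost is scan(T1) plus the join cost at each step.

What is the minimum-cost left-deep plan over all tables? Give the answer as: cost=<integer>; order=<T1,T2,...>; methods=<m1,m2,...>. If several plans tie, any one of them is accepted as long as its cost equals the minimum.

cost=3120; order=B,A,C; methods=nl_idx,hash

Selinger DP (subsets sized 1..n):
  {C}: scan cost=120, card=120
  {A}: scan cost=150, card=150
  {B}: scan cost=60, card=60
  {AC}: card=9000; try (C,hash)→1980, (A,merge)→2430, (C,merge)→2460, (A,hash)→2640, (A,nl_idx)→10080, (C,nl_idx)→10200 …(+2); best=1980 via (C,hash)
  {AB}: card=450; try (A,nl_idx)→990, (B,hash)→1020, (B,nl_idx)→1500, (A,merge)→1830, (B,merge)→1920, (A,hash)→2520 …(+2); best=990 via (A,nl_idx)
  {ABC}: card=27000; try (C,hash)→3120, (C,merge)→6450, (B,hash)→11700, (C,nl_idx)→31140, (C,nl)→54990, (B,nl_idx)→82980 …(+2); best=3120 via (C,hash)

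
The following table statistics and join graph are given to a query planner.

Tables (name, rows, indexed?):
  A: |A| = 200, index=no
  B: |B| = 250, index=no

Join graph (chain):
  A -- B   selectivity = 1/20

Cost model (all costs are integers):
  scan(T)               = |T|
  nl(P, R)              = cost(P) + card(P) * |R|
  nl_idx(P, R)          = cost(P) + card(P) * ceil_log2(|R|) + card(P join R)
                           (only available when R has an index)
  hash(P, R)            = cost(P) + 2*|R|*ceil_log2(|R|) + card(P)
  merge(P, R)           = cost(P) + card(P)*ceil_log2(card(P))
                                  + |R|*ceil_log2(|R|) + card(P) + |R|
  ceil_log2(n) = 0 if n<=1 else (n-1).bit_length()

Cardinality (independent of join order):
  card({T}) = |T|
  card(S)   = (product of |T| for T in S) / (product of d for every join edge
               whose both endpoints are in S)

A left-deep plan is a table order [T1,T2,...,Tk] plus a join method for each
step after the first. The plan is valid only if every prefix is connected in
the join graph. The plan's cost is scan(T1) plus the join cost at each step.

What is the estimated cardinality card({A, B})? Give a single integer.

Tables in S: A(200), B(250)
Edges inside S: A-B(d=20)
numerator = 200 * 250 = 50000
denominator = 20 = 20
card(S) = 50000 / 20 = 2500

2500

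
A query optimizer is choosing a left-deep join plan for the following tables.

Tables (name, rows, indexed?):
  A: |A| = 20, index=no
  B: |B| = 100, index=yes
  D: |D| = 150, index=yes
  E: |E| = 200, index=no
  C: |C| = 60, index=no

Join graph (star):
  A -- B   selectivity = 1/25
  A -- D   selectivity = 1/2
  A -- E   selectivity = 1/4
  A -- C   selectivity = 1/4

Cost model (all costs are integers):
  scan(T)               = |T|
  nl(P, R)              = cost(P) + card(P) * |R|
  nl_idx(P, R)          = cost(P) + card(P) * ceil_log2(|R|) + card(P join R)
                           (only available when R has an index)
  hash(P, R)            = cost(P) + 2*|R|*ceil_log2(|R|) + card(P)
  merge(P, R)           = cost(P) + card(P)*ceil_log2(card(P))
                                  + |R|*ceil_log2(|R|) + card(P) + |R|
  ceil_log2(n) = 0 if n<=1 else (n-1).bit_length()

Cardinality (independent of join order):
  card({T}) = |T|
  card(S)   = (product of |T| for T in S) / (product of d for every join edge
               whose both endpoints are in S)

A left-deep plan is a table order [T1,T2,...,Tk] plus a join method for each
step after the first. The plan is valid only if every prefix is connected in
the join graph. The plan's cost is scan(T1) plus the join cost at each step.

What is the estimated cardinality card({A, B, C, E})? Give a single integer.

60000

Tables in S: A(20), B(100), C(60), E(200)
Edges inside S: A-B(d=25), A-E(d=4), A-C(d=4)
numerator = 20 * 100 * 60 * 200 = 24000000
denominator = 25 * 4 * 4 = 400
card(S) = 24000000 / 400 = 60000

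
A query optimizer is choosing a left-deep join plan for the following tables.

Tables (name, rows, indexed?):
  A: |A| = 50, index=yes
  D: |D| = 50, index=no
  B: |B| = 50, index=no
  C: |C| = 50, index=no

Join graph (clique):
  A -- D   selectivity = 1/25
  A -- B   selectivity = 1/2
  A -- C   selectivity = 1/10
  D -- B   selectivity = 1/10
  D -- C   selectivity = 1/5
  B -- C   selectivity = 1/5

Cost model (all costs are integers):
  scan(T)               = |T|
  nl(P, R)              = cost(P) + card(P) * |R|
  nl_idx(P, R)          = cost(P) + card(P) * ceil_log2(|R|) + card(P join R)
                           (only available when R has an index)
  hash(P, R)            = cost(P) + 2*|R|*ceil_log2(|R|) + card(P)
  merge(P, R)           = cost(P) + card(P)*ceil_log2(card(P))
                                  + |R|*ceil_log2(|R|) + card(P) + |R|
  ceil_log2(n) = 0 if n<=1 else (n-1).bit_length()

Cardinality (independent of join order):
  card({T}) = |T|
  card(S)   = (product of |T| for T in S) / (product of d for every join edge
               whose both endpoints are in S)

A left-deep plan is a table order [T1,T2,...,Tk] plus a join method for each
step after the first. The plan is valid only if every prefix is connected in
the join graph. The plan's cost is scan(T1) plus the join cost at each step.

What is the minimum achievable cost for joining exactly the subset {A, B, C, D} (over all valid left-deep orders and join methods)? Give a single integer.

Selinger DP over subsets of {A,B,C,D}:
  {A}: scan cost=50, card=50
  {D}: scan cost=50, card=50
  {B}: scan cost=50, card=50
  {C}: scan cost=50, card=50
  {AD}: card=100; try (A,nl_idx)→450, (D,hash)→700, (A,hash)→700, (D,merge)→750, (A,merge)→750, (D,nl)→2550 …(+1); best=450 via (A,nl_idx)
  {AB}: card=1250; try (B,hash)→700, (A,hash)→700, (B,merge)→750, (A,merge)→750, (A,nl_idx)→1600, (B,nl)→2550 …(+1); best=700 via (B,hash)
  {AC}: card=250; try (A,nl_idx)→600, (C,hash)→700, (A,hash)→700, (C,merge)→750, (A,merge)→750, (C,nl)→2550 …(+1); best=600 via (A,nl_idx)
  {BD}: card=250; try (D,hash)→700, (B,hash)→700, (D,merge)→750, (B,merge)→750, (D,nl)→2550, (B,nl)→2550; best=700 via (D,hash)
  {CD}: card=500; try (D,hash)→700, (C,hash)→700, (D,merge)→750, (C,merge)→750, (D,nl)→2550, (C,nl)→2550; best=700 via (D,hash)
  {BC}: card=500; try (C,hash)→700, (B,hash)→700, (C,merge)→750, (B,merge)→750, (C,nl)→2550, (B,nl)→2550; best=700 via (C,hash)
  {ABD}: card=250; try (B,hash)→1150, (A,hash)→1550, (B,merge)→1600, (A,nl_idx)→2450, (D,hash)→2550, (A,merge)→3300 …(+4); best=1150 via (B,hash)
  {ACD}: card=100; try (C,hash)→1150, (D,hash)→1450, (C,merge)→1600, (A,hash)→1800, (D,merge)→3200, (A,nl_idx)→3800 …(+4); best=1150 via (C,hash)
  {ABC}: card=1250; try (B,hash)→1450, (A,hash)→1800, (C,hash)→2550, (B,merge)→3200, (A,nl_idx)→4950, (A,merge)→6050 …(+4); best=1450 via (B,hash)
  {BCD}: card=500; try (C,hash)→1550, (D,hash)→1800, (B,hash)→1800, (C,merge)→3300, (D,merge)→6050, (B,merge)→6050 …(+3); best=1550 via (C,hash)
  {ABCD}: card=50; try (B,hash)→1850, (C,hash)→2000, (B,merge)→2300, (A,hash)→2650, (D,hash)→3300, (C,merge)→3750 …(+7); best=1850 via (B,hash)

1850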